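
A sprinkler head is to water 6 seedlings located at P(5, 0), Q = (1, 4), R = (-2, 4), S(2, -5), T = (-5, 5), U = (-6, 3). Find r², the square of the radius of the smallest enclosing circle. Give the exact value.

12665/338

The minimum enclosing circle of a finite set is fixed by two of the points (as a diameter) or three (as a circumcircle).
The minimum enclosing circle is determined by three boundary points: P, S, T.
Their circumcentre is (-29/26, 7/26) with r² = 12665/338.
The farthest remaining point U is at distance² 10585/338 ≤ 12665/338.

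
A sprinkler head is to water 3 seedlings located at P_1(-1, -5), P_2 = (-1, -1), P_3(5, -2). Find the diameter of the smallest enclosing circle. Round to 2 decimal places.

Side lengths²: P_1P_2² = 16, P_1P_3² = 45, P_2P_3² = 37.
Since P_1P_3² = 45 < 37 + 16 = 53, the triangle is acute, so the smallest enclosing circle is the circumcircle.
Circumcentre = (1.75, -3), r² = 11.5625.
Diameter = 2r = 2√(11.5625) ≈ 6.80.

6.80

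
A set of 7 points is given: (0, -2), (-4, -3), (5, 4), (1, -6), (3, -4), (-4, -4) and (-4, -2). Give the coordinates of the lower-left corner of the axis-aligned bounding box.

x-range [-4, 5], y-range [-6, 4].
The lower-left corner is (-4, -6).

(-4, -6)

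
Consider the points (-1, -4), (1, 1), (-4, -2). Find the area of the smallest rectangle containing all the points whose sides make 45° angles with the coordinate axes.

In coordinates u = x + y, v = x − y the rectangle is axis-aligned; the map (x,y)→(u,v) scales areas by 2.
u-values: -5, 2, -6; range = 2 − (-6) = 8.
v-values: 3, 0, -2; range = 3 − (-2) = 5.
Area = (8 × 5) / 2 = 20.

20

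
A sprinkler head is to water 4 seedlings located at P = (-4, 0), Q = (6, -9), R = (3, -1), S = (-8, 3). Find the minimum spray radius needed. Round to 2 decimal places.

A smallest enclosing disk is always determined by at most three of the input points on its boundary.
The farthest pair is Q–S with squared distance 340. The circle on this segment as diameter has centre (-1, -3) and r² = 340/4 = 85.
Check P: distance² to centre = 18 ≤ 85, so it lies inside.
All remaining points lie in this disk, and no smaller disk contains both endpoints, so this is the minimum enclosing circle.
r = √85 ≈ 9.22.

9.22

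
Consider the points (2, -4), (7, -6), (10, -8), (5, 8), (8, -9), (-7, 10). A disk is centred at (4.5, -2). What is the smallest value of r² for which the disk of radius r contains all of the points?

276.25

The required radius is the distance from (4.5, -2) to the farthest point.
Squared distances: 10.25, 22.25, 66.25, 100.25, 61.25, 276.25.
Maximum is 276.25, attained at (-7, 10).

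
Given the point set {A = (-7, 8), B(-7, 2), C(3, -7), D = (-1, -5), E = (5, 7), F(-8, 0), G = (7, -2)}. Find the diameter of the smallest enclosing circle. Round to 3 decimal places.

18.059

The minimum enclosing circle is determined by three boundary points: A, C, E.
Their circumcentre is (-53/34, 27/34) with r² = 47125/578.
The farthest remaining point G is at distance² 46853/578 ≤ 47125/578.
Diameter = 2r = 2√(47125/578) ≈ 18.059.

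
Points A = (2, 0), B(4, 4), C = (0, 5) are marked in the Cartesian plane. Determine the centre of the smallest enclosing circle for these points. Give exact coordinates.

(14/9, 49/18)

Side lengths²: AB² = 20, AC² = 29, BC² = 17.
Since AC² = 29 < 20 + 17 = 37, the triangle is acute, so the smallest enclosing circle is the circumcircle.
Circumcentre = (14/9, 49/18), r² = 2465/324.
Centre = (14/9, 49/18).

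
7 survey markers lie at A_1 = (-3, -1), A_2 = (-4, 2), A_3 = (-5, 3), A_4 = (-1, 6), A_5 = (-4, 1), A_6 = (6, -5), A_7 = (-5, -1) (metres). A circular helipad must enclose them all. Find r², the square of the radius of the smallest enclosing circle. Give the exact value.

15725/338

A smallest enclosing disk is always determined by at most three of the input points on its boundary.
The minimum enclosing circle is determined by three boundary points: A_3, A_4, A_6.
Their circumcentre is (21/26, -15/26) with r² = 15725/338.
The farthest remaining point A_7 is at distance² 11461/338 ≤ 15725/338.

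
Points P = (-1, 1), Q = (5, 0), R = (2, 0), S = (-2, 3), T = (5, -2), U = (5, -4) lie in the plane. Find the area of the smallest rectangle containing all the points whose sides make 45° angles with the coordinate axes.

35

In coordinates u = x + y, v = x − y the rectangle is axis-aligned; the map (x,y)→(u,v) scales areas by 2.
u-values: 0, 5, 2, 1, 3, 1; range = 5 − 0 = 5.
v-values: -2, 5, 2, -5, 7, 9; range = 9 − (-5) = 14.
Area = (5 × 14) / 2 = 35.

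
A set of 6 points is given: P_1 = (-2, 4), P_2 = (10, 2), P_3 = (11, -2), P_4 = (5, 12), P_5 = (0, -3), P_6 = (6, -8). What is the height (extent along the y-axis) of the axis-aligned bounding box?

max y = 12, min y = -8, so height = 20.

20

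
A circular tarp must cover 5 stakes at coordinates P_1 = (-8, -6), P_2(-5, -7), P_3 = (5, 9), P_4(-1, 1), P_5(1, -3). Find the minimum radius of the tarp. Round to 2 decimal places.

The minimum enclosing circle of a finite set is fixed by two of the points (as a diameter) or three (as a circumcircle).
The farthest pair is P_1–P_3 with squared distance 394. The circle on this segment as diameter has centre (-1.5, 1.5) and r² = 394/4 = 98.5.
Check P_2: distance² to centre = 84.5 ≤ 98.5, so it lies inside.
All remaining points lie in this disk, and no smaller disk contains both endpoints, so this is the minimum enclosing circle.
r = √(98.5) ≈ 9.92.

9.92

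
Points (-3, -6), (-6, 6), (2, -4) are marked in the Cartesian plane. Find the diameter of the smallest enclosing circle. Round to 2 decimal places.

12.92

Call the three points A, B, C in the order given.
Side lengths²: AB² = 153, AC² = 29, BC² = 164.
Since BC² = 164 < 153 + 29 = 182, the triangle is acute, so the smallest enclosing circle is the circumcircle.
Circumcentre = (-59/22, 5/11), r² = 20213/484.
Diameter = 2r = 2√(20213/484) ≈ 12.92.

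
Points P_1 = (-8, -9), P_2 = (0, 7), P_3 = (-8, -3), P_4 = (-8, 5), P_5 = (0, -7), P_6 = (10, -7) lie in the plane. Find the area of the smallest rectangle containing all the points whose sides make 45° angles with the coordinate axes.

In coordinates u = x + y, v = x − y the rectangle is axis-aligned; the map (x,y)→(u,v) scales areas by 2.
u-values: -17, 7, -11, -3, -7, 3; range = 7 − (-17) = 24.
v-values: 1, -7, -5, -13, 7, 17; range = 17 − (-13) = 30.
Area = (24 × 30) / 2 = 360.

360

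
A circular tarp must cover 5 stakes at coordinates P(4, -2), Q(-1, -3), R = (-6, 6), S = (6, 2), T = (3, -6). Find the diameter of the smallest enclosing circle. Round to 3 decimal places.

By Welzl's lemma the MEC is supported by two points (diametrically opposite) or three points (on a circumcircle).
The minimum enclosing circle is determined by three boundary points: R, S, T.
Their circumcentre is (-23/18, 1/6) with r² = 9125/162.
The farthest remaining point P is at distance² 5273/162 ≤ 9125/162.
Diameter = 2r = 2√(9125/162) ≈ 15.010.

15.010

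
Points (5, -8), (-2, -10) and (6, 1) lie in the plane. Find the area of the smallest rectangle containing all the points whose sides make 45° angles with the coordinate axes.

In coordinates u = x + y, v = x − y the rectangle is axis-aligned; the map (x,y)→(u,v) scales areas by 2.
u-values: -3, -12, 7; range = 7 − (-12) = 19.
v-values: 13, 8, 5; range = 13 − 5 = 8.
Area = (19 × 8) / 2 = 76.

76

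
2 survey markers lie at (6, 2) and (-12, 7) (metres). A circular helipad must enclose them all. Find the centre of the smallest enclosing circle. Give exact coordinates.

(-3, 4.5)

The smallest circle enclosing two points has them as diameter endpoints.
Centre = midpoint = (-3, 4.5); r² = |(6, 2)−(-12, 7)|²/4 = 349/4 = 87.25.
Centre = (-3, 4.5).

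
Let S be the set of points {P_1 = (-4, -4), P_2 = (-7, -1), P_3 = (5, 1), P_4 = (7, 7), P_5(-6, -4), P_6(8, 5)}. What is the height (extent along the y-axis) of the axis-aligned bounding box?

max y = 7, min y = -4, so height = 11.

11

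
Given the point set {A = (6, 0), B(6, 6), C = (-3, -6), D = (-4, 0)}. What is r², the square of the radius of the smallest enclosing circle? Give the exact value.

56.25

The minimum enclosing circle of a finite set is fixed by two of the points (as a diameter) or three (as a circumcircle).
The farthest pair is B–C with squared distance 225. The circle on this segment as diameter has centre (1.5, 0) and r² = 225/4 = 56.25.
Check A: distance² to centre = 20.25 ≤ 56.25, so it lies inside.
All remaining points lie in this disk, and no smaller disk contains both endpoints, so this is the minimum enclosing circle.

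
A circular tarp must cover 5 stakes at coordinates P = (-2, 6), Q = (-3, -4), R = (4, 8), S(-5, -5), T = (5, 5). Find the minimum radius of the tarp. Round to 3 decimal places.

7.906

The minimum enclosing circle of a finite set is fixed by two of the points (as a diameter) or three (as a circumcircle).
The farthest pair is R–S with squared distance 250. The circle on this segment as diameter has centre (-0.5, 1.5) and r² = 250/4 = 62.5.
Check P: distance² to centre = 22.5 ≤ 62.5, so it lies inside.
All remaining points lie in this disk, and no smaller disk contains both endpoints, so this is the minimum enclosing circle.
r = √(62.5) ≈ 7.906.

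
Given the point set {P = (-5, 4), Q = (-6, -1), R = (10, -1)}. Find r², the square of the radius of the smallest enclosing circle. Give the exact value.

Side lengths²: PQ² = 26, PR² = 250, QR² = 256.
Since QR² = 256 < 250 + 26 = 276, the triangle is acute, so the smallest enclosing circle is the circumcircle.
Circumcentre = (2, 0), r² = 65.

65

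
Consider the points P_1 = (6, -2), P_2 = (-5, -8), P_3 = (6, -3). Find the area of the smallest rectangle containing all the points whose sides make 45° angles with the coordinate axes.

In coordinates u = x + y, v = x − y the rectangle is axis-aligned; the map (x,y)→(u,v) scales areas by 2.
u-values: 4, -13, 3; range = 4 − (-13) = 17.
v-values: 8, 3, 9; range = 9 − 3 = 6.
Area = (17 × 6) / 2 = 51.

51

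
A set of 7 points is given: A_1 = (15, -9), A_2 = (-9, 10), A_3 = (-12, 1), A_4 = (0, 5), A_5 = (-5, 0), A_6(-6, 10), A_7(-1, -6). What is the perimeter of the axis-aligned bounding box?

92

Width = max x − min x = 15 − (-12) = 27.
Height = max y − min y = 10 − (-9) = 19.
Perimeter = 2(27 + 19) = 92.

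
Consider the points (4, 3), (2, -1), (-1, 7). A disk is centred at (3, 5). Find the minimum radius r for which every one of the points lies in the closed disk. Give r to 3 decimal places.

The required radius is the distance from (3, 5) to the farthest point.
Squared distances: 5, 37, 20.
Maximum is 37, attained at (2, -1).
r = √37 ≈ 6.083.

6.083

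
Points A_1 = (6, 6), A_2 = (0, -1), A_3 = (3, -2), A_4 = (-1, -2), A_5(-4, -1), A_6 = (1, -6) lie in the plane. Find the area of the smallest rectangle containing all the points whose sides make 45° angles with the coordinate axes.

In coordinates u = x + y, v = x − y the rectangle is axis-aligned; the map (x,y)→(u,v) scales areas by 2.
u-values: 12, -1, 1, -3, -5, -5; range = 12 − (-5) = 17.
v-values: 0, 1, 5, 1, -3, 7; range = 7 − (-3) = 10.
Area = (17 × 10) / 2 = 85.

85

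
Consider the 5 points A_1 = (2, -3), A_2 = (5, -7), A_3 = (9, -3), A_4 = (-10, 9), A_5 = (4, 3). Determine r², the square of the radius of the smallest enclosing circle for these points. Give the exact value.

The minimum enclosing circle of a finite set is fixed by two of the points (as a diameter) or three (as a circumcircle).
The minimum enclosing circle is determined by three boundary points: A_2, A_3, A_4.
Their circumcentre is (-43/62, 167/62) with r² = 242905/1922.
The farthest remaining point A_1 is at distance² 76249/1922 ≤ 242905/1922.

242905/1922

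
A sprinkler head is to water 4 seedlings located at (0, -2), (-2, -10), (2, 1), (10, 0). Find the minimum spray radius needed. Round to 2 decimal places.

7.81

A smallest enclosing disk is always determined by at most three of the input points on its boundary.
The farthest pair is (-2, -10)–(10, 0) with squared distance 244. The circle on this segment as diameter has centre (4, -5) and r² = 244/4 = 61.
Check (0, -2): distance² to centre = 25 ≤ 61, so it lies inside.
All remaining points lie in this disk, and no smaller disk contains both endpoints, so this is the minimum enclosing circle.
r = √61 ≈ 7.81.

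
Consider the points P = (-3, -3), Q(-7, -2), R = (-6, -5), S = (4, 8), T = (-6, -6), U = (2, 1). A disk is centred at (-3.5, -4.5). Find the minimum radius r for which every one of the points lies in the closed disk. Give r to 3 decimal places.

The required radius is the distance from (-3.5, -4.5) to the farthest point.
Squared distances: 2.5, 18.5, 6.5, 212.5, 8.5, 60.5.
Maximum is 212.5, attained at S.
r = √(212.5) ≈ 14.577.

14.577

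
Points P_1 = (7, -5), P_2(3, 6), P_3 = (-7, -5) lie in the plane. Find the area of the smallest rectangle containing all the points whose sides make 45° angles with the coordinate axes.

157.5

In coordinates u = x + y, v = x − y the rectangle is axis-aligned; the map (x,y)→(u,v) scales areas by 2.
u-values: 2, 9, -12; range = 9 − (-12) = 21.
v-values: 12, -3, -2; range = 12 − (-3) = 15.
Area = (21 × 15) / 2 = 157.5.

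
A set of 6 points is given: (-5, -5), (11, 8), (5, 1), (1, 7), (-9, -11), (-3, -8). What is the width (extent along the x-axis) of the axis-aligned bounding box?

20

max x = 11, min x = -9, so width = 20.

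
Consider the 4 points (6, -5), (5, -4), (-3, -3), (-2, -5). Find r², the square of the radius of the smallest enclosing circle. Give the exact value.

21.25

By Welzl's lemma the MEC is supported by two points (diametrically opposite) or three points (on a circumcircle).
The farthest pair is (6, -5)–(-3, -3) with squared distance 85. The circle on this segment as diameter has centre (1.5, -4) and r² = 85/4 = 21.25.
Check (5, -4): distance² to centre = 12.25 ≤ 21.25, so it lies inside.
All remaining points lie in this disk, and no smaller disk contains both endpoints, so this is the minimum enclosing circle.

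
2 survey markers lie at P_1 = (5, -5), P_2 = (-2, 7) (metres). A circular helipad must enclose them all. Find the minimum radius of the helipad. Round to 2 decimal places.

The smallest circle enclosing two points has them as diameter endpoints.
Centre = midpoint = (1.5, 1); r² = |P_1P_2|²/4 = 193/4 = 48.25.
r = √(48.25) ≈ 6.95.

6.95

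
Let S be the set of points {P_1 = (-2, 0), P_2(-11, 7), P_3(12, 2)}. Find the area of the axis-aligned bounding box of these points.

161

x ranges over [-11, 12], width 23.
y ranges over [0, 7], height 7.
Area = 23 × 7 = 161.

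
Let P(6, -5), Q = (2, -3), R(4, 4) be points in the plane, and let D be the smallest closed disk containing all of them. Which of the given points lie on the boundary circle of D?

Side lengths²: PQ² = 20, PR² = 85, QR² = 53.
Since PR² = 85 ≥ 53 + 20 = 73, the angle opposite PR is not acute, so the smallest enclosing circle has PR as diameter.
Centre = midpoint of PR = (5, -0.5), r² = 85/4 = 21.25.
The points at distance exactly r from the centre are P, R — 2 points.

P, R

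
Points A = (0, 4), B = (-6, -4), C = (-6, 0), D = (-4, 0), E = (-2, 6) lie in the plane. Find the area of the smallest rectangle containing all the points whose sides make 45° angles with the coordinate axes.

In coordinates u = x + y, v = x − y the rectangle is axis-aligned; the map (x,y)→(u,v) scales areas by 2.
u-values: 4, -10, -6, -4, 4; range = 4 − (-10) = 14.
v-values: -4, -2, -6, -4, -8; range = -2 − (-8) = 6.
Area = (14 × 6) / 2 = 42.

42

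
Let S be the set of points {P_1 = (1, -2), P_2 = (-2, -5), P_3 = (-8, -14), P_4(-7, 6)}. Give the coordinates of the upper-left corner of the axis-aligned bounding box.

(-8, 6)

x-range [-8, 1], y-range [-14, 6].
The upper-left corner is (-8, 6).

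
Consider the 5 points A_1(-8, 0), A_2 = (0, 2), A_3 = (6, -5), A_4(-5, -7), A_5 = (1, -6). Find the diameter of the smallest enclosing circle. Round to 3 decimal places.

14.866

The farthest pair is A_1–A_3 with squared distance 221. The circle on this segment as diameter has centre (-1, -2.5) and r² = 221/4 = 55.25.
Check A_2: distance² to centre = 21.25 ≤ 55.25, so it lies inside.
All remaining points lie in this disk, and no smaller disk contains both endpoints, so this is the minimum enclosing circle.
Diameter = 2r = 2√(55.25) ≈ 14.866.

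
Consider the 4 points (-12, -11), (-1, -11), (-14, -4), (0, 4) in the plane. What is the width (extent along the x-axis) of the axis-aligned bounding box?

14

max x = 0, min x = -14, so width = 14.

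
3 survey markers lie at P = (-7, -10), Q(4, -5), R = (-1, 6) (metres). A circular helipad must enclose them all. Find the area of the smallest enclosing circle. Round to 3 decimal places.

Side lengths²: PQ² = 146, PR² = 292, QR² = 146.
Since PR² = 292 ≥ 146 + 146 = 292, the angle opposite PR is not acute, so the smallest enclosing circle has PR as diameter.
Centre = midpoint of PR = (-4, -2), r² = 292/4 = 73.
Area = π·r² = π·73 ≈ 229.336.

229.336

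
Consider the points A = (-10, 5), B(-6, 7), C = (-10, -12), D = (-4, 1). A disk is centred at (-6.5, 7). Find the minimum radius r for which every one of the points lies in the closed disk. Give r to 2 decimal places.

The required radius is the distance from (-6.5, 7) to the farthest point.
Squared distances: 16.25, 0.25, 373.25, 42.25.
Maximum is 373.25, attained at C.
r = √(373.25) ≈ 19.32.

19.32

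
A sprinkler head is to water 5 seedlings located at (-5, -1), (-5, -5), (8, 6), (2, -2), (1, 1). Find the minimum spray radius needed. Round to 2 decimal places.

The farthest pair is (-5, -5)–(8, 6) with squared distance 290. The circle on this segment as diameter has centre (1.5, 0.5) and r² = 290/4 = 72.5.
Check (-5, -1): distance² to centre = 44.5 ≤ 72.5, so it lies inside.
All remaining points lie in this disk, and no smaller disk contains both endpoints, so this is the minimum enclosing circle.
r = √(72.5) ≈ 8.51.

8.51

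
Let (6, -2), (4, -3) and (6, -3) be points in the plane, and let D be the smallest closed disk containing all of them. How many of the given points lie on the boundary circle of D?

3

Call the three points A, B, C in the order given.
Side lengths²: AB² = 5, AC² = 1, BC² = 4.
Since AB² = 5 ≥ 4 + 1 = 5, the angle opposite AB is not acute, so the smallest enclosing circle has AB as diameter.
Centre = midpoint of AB = (5, -2.5), r² = 5/4 = 1.25.
The points at distance exactly r from the centre are (6, -2), (4, -3), (6, -3) — 3 points.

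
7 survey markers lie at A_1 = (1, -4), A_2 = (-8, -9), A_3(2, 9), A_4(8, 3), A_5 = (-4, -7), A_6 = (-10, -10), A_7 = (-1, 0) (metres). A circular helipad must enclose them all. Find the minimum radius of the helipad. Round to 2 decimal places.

11.38

The minimum enclosing circle is determined by three boundary points: A_3, A_4, A_6.
Their circumcentre is (-153/62, -91/62) with r² = 248965/1922.
The farthest remaining point A_2 is at distance² 167869/1922 ≤ 248965/1922.
r = √(248965/1922) ≈ 11.38.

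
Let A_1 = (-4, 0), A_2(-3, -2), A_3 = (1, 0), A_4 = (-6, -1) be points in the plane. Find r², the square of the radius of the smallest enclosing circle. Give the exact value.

A smallest enclosing disk is always determined by at most three of the input points on its boundary.
The farthest pair is A_3–A_4 with squared distance 50. The circle on this segment as diameter has centre (-2.5, -0.5) and r² = 50/4 = 12.5.
Check A_1: distance² to centre = 2.5 ≤ 12.5, so it lies inside.
All remaining points lie in this disk, and no smaller disk contains both endpoints, so this is the minimum enclosing circle.

12.5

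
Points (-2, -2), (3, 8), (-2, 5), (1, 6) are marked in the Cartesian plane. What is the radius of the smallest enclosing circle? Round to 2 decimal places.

5.59

A smallest enclosing disk is always determined by at most three of the input points on its boundary.
The farthest pair is (-2, -2)–(3, 8) with squared distance 125. The circle on this segment as diameter has centre (0.5, 3) and r² = 125/4 = 31.25.
Check (-2, 5): distance² to centre = 10.25 ≤ 31.25, so it lies inside.
All remaining points lie in this disk, and no smaller disk contains both endpoints, so this is the minimum enclosing circle.
r = √(31.25) ≈ 5.59.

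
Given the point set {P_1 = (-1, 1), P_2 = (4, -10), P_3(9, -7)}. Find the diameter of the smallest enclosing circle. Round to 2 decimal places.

Side lengths²: P_1P_2² = 146, P_1P_3² = 164, P_2P_3² = 34.
Since P_1P_3² = 164 < 146 + 34 = 180, the triangle is acute, so the smallest enclosing circle is the circumcircle.
Circumcentre = (124/35, -25/7), r² = 50881/1225.
Diameter = 2r = 2√(50881/1225) ≈ 12.89.

12.89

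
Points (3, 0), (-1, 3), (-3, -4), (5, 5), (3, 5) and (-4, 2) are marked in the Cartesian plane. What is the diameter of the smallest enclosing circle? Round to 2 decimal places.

By Welzl's lemma the MEC is supported by two points (diametrically opposite) or three points (on a circumcircle).
The farthest pair is (-3, -4)–(5, 5) with squared distance 145. The circle on this segment as diameter has centre (1, 0.5) and r² = 145/4 = 36.25.
Check (3, 0): distance² to centre = 4.25 ≤ 36.25, so it lies inside.
All remaining points lie in this disk, and no smaller disk contains both endpoints, so this is the minimum enclosing circle.
Diameter = 2r = 2√(36.25) ≈ 12.04.

12.04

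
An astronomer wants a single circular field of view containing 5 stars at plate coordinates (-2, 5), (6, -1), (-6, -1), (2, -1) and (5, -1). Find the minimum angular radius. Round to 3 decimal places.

The minimum enclosing circle of a finite set is fixed by two of the points (as a diameter) or three (as a circumcircle).
The minimum enclosing circle is determined by three boundary points: (-2, 5), (6, -1), (-6, -1).
Their circumcentre is (0, -2/3) with r² = 325/9.
The farthest remaining point (5, -1) is at distance² 226/9 ≤ 325/9.
r = √(325/9) ≈ 6.009.

6.009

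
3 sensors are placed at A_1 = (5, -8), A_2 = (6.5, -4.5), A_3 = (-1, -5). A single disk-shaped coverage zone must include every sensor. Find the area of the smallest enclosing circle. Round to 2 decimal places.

44.53

Side lengths²: A_1A_2² = 14.5, A_1A_3² = 45, A_2A_3² = 56.5.
Since A_2A_3² = 56.5 < 45 + 14.5 = 59.5, the triangle is acute, so the smallest enclosing circle is the circumcircle.
Circumcentre = (47/17, -169/34), r² = 16385/1156.
Area = π·r² = π·16385/1156 ≈ 44.53.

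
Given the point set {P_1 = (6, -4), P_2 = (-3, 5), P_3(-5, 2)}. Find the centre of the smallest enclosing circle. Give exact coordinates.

(1.1, 0.1)

Side lengths²: P_1P_2² = 162, P_1P_3² = 157, P_2P_3² = 13.
Since P_1P_2² = 162 < 157 + 13 = 170, the triangle is acute, so the smallest enclosing circle is the circumcircle.
Circumcentre = (1.1, 0.1), r² = 40.82.
Centre = (1.1, 0.1).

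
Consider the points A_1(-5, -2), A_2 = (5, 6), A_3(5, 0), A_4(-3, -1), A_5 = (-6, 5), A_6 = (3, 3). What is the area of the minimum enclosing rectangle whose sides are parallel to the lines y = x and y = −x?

144

In coordinates u = x + y, v = x − y the rectangle is axis-aligned; the map (x,y)→(u,v) scales areas by 2.
u-values: -7, 11, 5, -4, -1, 6; range = 11 − (-7) = 18.
v-values: -3, -1, 5, -2, -11, 0; range = 5 − (-11) = 16.
Area = (18 × 16) / 2 = 144.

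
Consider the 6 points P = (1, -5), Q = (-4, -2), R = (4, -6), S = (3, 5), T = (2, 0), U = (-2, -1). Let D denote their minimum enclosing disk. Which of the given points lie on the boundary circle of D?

The minimum enclosing circle is determined by three boundary points: Q, R, S.
Their circumcentre is (5/3, -2/3) with r² = 305/9.
The farthest remaining point P is at distance² 173/9 ≤ 305/9.
The points at distance exactly r from the centre are Q, R, S — 3 points.

Q, R, S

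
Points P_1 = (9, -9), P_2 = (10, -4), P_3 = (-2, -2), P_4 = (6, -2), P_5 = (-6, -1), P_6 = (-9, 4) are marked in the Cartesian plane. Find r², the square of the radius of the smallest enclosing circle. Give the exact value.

123.25

The minimum enclosing circle of a finite set is fixed by two of the points (as a diameter) or three (as a circumcircle).
The farthest pair is P_1–P_6 with squared distance 493. The circle on this segment as diameter has centre (0, -2.5) and r² = 493/4 = 123.25.
Check P_2: distance² to centre = 102.25 ≤ 123.25, so it lies inside.
All remaining points lie in this disk, and no smaller disk contains both endpoints, so this is the minimum enclosing circle.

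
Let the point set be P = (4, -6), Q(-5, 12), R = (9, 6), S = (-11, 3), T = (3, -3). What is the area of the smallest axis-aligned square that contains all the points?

400

The bounding box has width 20 and height 18.
An axis-aligned square enclosing the set must have side ≥ max(width, height).
So the minimum side is max(20, 18) = 20.
Area = 20² = 400.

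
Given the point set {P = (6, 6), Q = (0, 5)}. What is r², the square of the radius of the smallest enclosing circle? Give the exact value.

9.25

The smallest circle enclosing two points has them as diameter endpoints.
Centre = midpoint = (3, 5.5); r² = |PQ|²/4 = 37/4 = 9.25.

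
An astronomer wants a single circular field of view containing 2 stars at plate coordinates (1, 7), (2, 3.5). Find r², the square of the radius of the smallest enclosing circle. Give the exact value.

The smallest circle enclosing two points has them as diameter endpoints.
Centre = midpoint = (1.5, 5.25); r² = |(1, 7)−(2, 3.5)|²/4 = 13.25/4 = 3.3125.

3.3125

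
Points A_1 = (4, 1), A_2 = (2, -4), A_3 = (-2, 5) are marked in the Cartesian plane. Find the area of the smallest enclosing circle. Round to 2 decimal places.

Side lengths²: A_1A_2² = 29, A_1A_3² = 52, A_2A_3² = 97.
Since A_2A_3² = 97 ≥ 52 + 29 = 81, the angle opposite A_2A_3 is not acute, so the smallest enclosing circle has A_2A_3 as diameter.
Centre = midpoint of A_2A_3 = (0, 0.5), r² = 97/4 = 24.25.
Area = π·r² = π·24.25 ≈ 76.18.

76.18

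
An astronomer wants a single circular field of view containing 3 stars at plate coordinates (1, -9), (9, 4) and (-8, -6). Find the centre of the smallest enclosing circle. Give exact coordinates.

Call the three points A, B, C in the order given.
Side lengths²: AB² = 233, AC² = 90, BC² = 389.
Since BC² = 389 ≥ 233 + 90 = 323, the angle opposite BC is not acute, so the smallest enclosing circle has BC as diameter.
Centre = midpoint of BC = (0.5, -1), r² = 389/4 = 97.25.
Centre = (0.5, -1).

(0.5, -1)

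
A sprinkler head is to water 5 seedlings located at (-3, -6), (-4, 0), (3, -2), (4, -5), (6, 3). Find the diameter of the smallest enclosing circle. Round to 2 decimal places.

A smallest enclosing disk is always determined by at most three of the input points on its boundary.
The farthest pair is (-3, -6)–(6, 3) with squared distance 162. The circle on this segment as diameter has centre (1.5, -1.5) and r² = 162/4 = 40.5.
Check (-4, 0): distance² to centre = 32.5 ≤ 40.5, so it lies inside.
All remaining points lie in this disk, and no smaller disk contains both endpoints, so this is the minimum enclosing circle.
Diameter = 2r = 2√(40.5) ≈ 12.73.

12.73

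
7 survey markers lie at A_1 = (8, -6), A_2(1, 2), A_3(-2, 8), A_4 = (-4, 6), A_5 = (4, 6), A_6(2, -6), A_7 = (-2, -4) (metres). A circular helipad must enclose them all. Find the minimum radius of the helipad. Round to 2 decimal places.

By Welzl's lemma the MEC is supported by two points (diametrically opposite) or three points (on a circumcircle).
The farthest pair is A_1–A_3 with squared distance 296. The circle on this segment as diameter has centre (3, 1) and r² = 296/4 = 74.
Check A_2: distance² to centre = 5 ≤ 74, so it lies inside.
All remaining points lie in this disk, and no smaller disk contains both endpoints, so this is the minimum enclosing circle.
r = √74 ≈ 8.60.

8.60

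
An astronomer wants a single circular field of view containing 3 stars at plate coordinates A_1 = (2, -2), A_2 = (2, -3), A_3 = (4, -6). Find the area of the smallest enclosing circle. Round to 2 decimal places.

Side lengths²: A_1A_2² = 1, A_1A_3² = 20, A_2A_3² = 13.
Since A_1A_3² = 20 ≥ 13 + 1 = 14, the angle opposite A_1A_3 is not acute, so the smallest enclosing circle has A_1A_3 as diameter.
Centre = midpoint of A_1A_3 = (3, -4), r² = 20/4 = 5.
Area = π·r² = π·5 ≈ 15.71.

15.71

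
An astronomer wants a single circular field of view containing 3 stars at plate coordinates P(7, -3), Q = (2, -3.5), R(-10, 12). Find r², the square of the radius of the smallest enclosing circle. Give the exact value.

128.5

Side lengths²: PQ² = 25.25, PR² = 514, QR² = 384.25.
Since PR² = 514 ≥ 384.25 + 25.25 = 409.5, the angle opposite PR is not acute, so the smallest enclosing circle has PR as diameter.
Centre = midpoint of PR = (-1.5, 4.5), r² = 514/4 = 128.5.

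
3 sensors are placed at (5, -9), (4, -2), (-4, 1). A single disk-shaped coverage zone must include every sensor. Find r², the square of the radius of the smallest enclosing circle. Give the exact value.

45.25

Call the three points A, B, C in the order given.
Side lengths²: AB² = 50, AC² = 181, BC² = 73.
Since AC² = 181 ≥ 73 + 50 = 123, the angle opposite AC is not acute, so the smallest enclosing circle has AC as diameter.
Centre = midpoint of AC = (0.5, -4), r² = 181/4 = 45.25.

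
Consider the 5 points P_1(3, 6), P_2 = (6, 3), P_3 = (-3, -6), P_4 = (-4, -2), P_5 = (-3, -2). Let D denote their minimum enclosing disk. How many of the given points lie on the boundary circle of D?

3

By Welzl's lemma the MEC is supported by two points (diametrically opposite) or three points (on a circumcircle).
The farthest pair is P_1–P_3 with squared distance 180. The circle on this segment as diameter has centre (0, 0) and r² = 180/4 = 45.
Check P_2: distance² to centre = 45 ≤ 45, so it lies inside.
All remaining points lie in this disk, and no smaller disk contains both endpoints, so this is the minimum enclosing circle.
The points at distance exactly r from the centre are P_1, P_2, P_3 — 3 points.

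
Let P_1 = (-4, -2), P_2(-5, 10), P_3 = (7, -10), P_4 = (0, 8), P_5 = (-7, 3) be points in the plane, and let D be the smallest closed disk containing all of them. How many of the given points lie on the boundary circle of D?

The minimum enclosing circle of a finite set is fixed by two of the points (as a diameter) or three (as a circumcircle).
The farthest pair is P_2–P_3 with squared distance 544. The circle on this segment as diameter has centre (1, 0) and r² = 544/4 = 136.
Check P_1: distance² to centre = 29 ≤ 136, so it lies inside.
All remaining points lie in this disk, and no smaller disk contains both endpoints, so this is the minimum enclosing circle.
The points at distance exactly r from the centre are P_2, P_3 — 2 points.

2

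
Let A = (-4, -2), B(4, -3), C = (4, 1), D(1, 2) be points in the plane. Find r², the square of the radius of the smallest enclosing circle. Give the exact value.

The minimum enclosing circle of a finite set is fixed by two of the points (as a diameter) or three (as a circumcircle).
The minimum enclosing circle is determined by three boundary points: A, B, C.
Their circumcentre is (0.1875, -1) with r² = 18.53515625.
The farthest remaining point D is at distance² 9.66015625 ≤ 18.53515625.

18.53515625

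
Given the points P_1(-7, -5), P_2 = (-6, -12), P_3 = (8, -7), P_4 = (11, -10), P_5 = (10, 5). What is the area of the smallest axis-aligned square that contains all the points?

The bounding box has width 18 and height 17.
An axis-aligned square enclosing the set must have side ≥ max(width, height).
So the minimum side is max(18, 17) = 18.
Area = 18² = 324.

324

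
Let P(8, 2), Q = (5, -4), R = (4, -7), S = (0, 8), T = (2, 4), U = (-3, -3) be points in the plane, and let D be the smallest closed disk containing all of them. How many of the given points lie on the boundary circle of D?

2

The farthest pair is R–S with squared distance 241. The circle on this segment as diameter has centre (2, 0.5) and r² = 241/4 = 60.25.
Check P: distance² to centre = 38.25 ≤ 60.25, so it lies inside.
All remaining points lie in this disk, and no smaller disk contains both endpoints, so this is the minimum enclosing circle.
The points at distance exactly r from the centre are R, S — 2 points.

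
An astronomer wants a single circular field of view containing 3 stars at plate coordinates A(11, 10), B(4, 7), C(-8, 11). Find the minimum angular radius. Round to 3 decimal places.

Side lengths²: AB² = 58, AC² = 362, BC² = 160.
Since AC² = 362 ≥ 160 + 58 = 218, the angle opposite AC is not acute, so the smallest enclosing circle has AC as diameter.
Centre = midpoint of AC = (1.5, 10.5), r² = 362/4 = 90.5.
r = √(90.5) ≈ 9.513.

9.513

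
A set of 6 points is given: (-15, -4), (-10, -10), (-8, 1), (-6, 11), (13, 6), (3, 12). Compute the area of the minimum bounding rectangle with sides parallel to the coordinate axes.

x ranges over [-15, 13], width 28.
y ranges over [-10, 12], height 22.
Area = 28 × 22 = 616.

616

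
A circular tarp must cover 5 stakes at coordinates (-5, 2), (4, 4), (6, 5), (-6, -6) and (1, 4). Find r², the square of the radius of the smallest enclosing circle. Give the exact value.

The farthest pair is (6, 5)–(-6, -6) with squared distance 265. The circle on this segment as diameter has centre (0, -0.5) and r² = 265/4 = 66.25.
Check (-5, 2): distance² to centre = 31.25 ≤ 66.25, so it lies inside.
All remaining points lie in this disk, and no smaller disk contains both endpoints, so this is the minimum enclosing circle.

66.25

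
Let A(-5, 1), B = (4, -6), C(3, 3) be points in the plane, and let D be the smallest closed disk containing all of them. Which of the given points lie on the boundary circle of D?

A, B, C

Side lengths²: AB² = 130, AC² = 68, BC² = 82.
Since AB² = 130 < 82 + 68 = 150, the triangle is acute, so the smallest enclosing circle is the circumcircle.
Circumcentre = (-1/37, -70/37), r² = 45305/1369.
The points at distance exactly r from the centre are A, B, C — 3 points.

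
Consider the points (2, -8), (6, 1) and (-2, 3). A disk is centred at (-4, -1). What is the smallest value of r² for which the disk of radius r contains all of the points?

The required radius is the distance from (-4, -1) to the farthest point.
Squared distances: 85, 104, 20.
Maximum is 104, attained at (6, 1).

104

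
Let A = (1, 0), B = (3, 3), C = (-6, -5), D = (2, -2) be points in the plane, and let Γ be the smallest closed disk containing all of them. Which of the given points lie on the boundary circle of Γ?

B, C

A smallest enclosing disk is always determined by at most three of the input points on its boundary.
The farthest pair is B–C with squared distance 145. The circle on this segment as diameter has centre (-1.5, -1) and r² = 145/4 = 36.25.
Check A: distance² to centre = 7.25 ≤ 36.25, so it lies inside.
All remaining points lie in this disk, and no smaller disk contains both endpoints, so this is the minimum enclosing circle.
The points at distance exactly r from the centre are B, C — 2 points.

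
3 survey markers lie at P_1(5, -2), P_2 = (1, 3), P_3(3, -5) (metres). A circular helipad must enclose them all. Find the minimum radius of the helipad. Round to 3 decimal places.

Side lengths²: P_1P_2² = 41, P_1P_3² = 13, P_2P_3² = 68.
Since P_2P_3² = 68 ≥ 41 + 13 = 54, the angle opposite P_2P_3 is not acute, so the smallest enclosing circle has P_2P_3 as diameter.
Centre = midpoint of P_2P_3 = (2, -1), r² = 68/4 = 17.
r = √17 ≈ 4.123.

4.123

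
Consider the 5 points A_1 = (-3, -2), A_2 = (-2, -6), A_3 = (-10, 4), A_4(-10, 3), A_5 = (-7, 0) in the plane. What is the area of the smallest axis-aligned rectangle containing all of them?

x ranges over [-10, -2], width 8.
y ranges over [-6, 4], height 10.
Area = 8 × 10 = 80.

80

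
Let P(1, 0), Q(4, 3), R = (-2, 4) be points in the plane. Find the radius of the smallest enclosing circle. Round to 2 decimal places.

3.07

Side lengths²: PQ² = 18, PR² = 25, QR² = 37.
Since QR² = 37 < 25 + 18 = 43, the triangle is acute, so the smallest enclosing circle is the circumcircle.
Circumcentre = (13/14, 43/14), r² = 925/98.
r = √(925/98) ≈ 3.07.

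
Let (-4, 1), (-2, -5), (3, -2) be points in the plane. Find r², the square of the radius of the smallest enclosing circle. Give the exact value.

2465/162

Call the three points A, B, C in the order given.
Side lengths²: AB² = 40, AC² = 58, BC² = 34.
Since AC² = 58 < 40 + 34 = 74, the triangle is acute, so the smallest enclosing circle is the circumcircle.
Circumcentre = (-5/6, -23/18), r² = 2465/162.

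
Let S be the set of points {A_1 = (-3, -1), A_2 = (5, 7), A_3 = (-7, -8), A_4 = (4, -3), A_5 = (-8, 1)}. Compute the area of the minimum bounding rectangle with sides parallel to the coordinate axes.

195

x ranges over [-8, 5], width 13.
y ranges over [-8, 7], height 15.
Area = 13 × 15 = 195.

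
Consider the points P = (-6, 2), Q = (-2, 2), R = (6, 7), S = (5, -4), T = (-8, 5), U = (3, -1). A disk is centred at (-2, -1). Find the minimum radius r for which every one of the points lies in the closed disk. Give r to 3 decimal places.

The required radius is the distance from (-2, -1) to the farthest point.
Squared distances: 25, 9, 128, 58, 72, 25.
Maximum is 128, attained at R.
r = √128 ≈ 11.314.

11.314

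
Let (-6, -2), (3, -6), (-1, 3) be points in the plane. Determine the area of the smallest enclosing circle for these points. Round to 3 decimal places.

Call the three points A, B, C in the order given.
Side lengths²: AB² = 97, AC² = 50, BC² = 97.
Since BC² = 97 < 97 + 50 = 147, the triangle is acute, so the smallest enclosing circle is the circumcircle.
Circumcentre = (-19/26, -59/26), r² = 9409/338.
Area = π·r² = π·9409/338 ≈ 87.453.

87.453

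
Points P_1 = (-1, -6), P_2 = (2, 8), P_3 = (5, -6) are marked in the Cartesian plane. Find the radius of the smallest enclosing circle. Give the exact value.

Side lengths²: P_1P_2² = 205, P_1P_3² = 36, P_2P_3² = 205.
Since P_2P_3² = 205 < 205 + 36 = 241, the triangle is acute, so the smallest enclosing circle is the circumcircle.
Circumcentre = (2, 19/28), r² = 42025/784.
r = √(42025/784) = 205/28.

205/28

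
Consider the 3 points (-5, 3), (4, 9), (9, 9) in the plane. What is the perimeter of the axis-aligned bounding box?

40

Width = max x − min x = 9 − (-5) = 14.
Height = max y − min y = 9 − 3 = 6.
Perimeter = 2(14 + 6) = 40.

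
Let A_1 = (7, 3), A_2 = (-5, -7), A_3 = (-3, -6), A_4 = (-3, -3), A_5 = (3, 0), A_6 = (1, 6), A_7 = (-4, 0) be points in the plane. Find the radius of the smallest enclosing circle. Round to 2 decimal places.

By Welzl's lemma the MEC is supported by two points (diametrically opposite) or three points (on a circumcircle).
The minimum enclosing circle is determined by three boundary points: A_1, A_2, A_6.
Their circumcentre is (0.84375, -1.8125) with r² = 61.0595703125.
The farthest remaining point A_3 is at distance² 32.3095703125 ≤ 61.0595703125.
r = √(61.0595703125) ≈ 7.81.

7.81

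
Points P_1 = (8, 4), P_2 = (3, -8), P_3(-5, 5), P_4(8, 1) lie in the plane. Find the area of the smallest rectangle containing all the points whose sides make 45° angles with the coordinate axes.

178.5

In coordinates u = x + y, v = x − y the rectangle is axis-aligned; the map (x,y)→(u,v) scales areas by 2.
u-values: 12, -5, 0, 9; range = 12 − (-5) = 17.
v-values: 4, 11, -10, 7; range = 11 − (-10) = 21.
Area = (17 × 21) / 2 = 178.5.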